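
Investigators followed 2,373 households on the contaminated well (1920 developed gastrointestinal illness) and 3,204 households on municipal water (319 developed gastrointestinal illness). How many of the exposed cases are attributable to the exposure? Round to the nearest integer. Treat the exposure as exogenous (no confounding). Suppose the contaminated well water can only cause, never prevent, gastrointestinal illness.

about 1684 cases

p₁ = P(outcome | exposed) = 1920/2373 = 0.8091
p₀ = P(outcome | unexposed) = 319/3204 = 0.099563
PN = (p₁ − p₀)/p₁ = (0.8091 − 0.099563) / 0.8091 ≈ 0.87695.
Attributable cases ≈ PN × (exposed cases) = 0.87695 × 1920 ≈ 1683.74.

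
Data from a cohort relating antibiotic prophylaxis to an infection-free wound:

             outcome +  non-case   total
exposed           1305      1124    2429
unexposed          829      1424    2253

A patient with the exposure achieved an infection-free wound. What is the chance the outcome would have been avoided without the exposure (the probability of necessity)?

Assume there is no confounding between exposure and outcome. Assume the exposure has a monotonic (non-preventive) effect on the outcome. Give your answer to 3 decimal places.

PN ≈ 0.315

p₁ = P(outcome | exposed) = 1305/2429 = 0.53726
p₀ = P(outcome | unexposed) = 829/2253 = 0.36795
Under exogeneity and monotonicity, PN = (p₁ − p₀)/p₁.
PN = (0.53726 − 0.36795) / 0.53726 ≈ 0.3151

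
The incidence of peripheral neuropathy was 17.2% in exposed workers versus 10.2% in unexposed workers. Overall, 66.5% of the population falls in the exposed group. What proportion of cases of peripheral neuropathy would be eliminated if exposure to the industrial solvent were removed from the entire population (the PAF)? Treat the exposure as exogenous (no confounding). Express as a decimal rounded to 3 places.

p₁ = 0.172, p₀ = 0.102.
Overall risk P(Y=1) = π·p₁ + (1−π)·p₀ = 0.665×0.172 + 0.335×0.102 = 0.14855.
Under exogeneity, PAF = [P(Y=1) − p₀] / P(Y=1).
PAF = (0.14855 − 0.102) / 0.14855 ≈ 0.3134

PAF ≈ 0.313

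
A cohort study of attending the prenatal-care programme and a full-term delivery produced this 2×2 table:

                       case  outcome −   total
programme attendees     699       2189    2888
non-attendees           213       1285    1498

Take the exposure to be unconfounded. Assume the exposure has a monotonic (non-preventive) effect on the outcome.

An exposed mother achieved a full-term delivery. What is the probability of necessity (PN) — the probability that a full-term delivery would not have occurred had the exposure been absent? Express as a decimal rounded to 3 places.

p₁ = P(outcome | exposed) = 699/2888 = 0.24204
p₀ = P(outcome | unexposed) = 213/1498 = 0.14219
Under exogeneity and monotonicity, PN = (p₁ − p₀)/p₁.
PN = (0.24204 − 0.14219) / 0.24204 ≈ 0.4125

PN ≈ 0.413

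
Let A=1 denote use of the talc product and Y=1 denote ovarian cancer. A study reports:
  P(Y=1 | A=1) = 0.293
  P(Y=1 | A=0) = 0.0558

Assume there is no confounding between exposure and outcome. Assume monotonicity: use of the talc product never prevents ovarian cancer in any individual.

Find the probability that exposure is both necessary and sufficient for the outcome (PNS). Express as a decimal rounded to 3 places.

Let p₁ = 0.293, p₀ = 0.0558.
Under exogeneity and monotonicity, PNS = p₁ − p₀.
PNS = 0.293 − 0.0558 = 0.2372

PNS ≈ 0.237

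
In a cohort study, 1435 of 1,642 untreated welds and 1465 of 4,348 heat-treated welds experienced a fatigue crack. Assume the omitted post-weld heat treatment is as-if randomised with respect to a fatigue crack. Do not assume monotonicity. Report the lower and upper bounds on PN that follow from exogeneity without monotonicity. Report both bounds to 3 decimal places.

p₁ = P(outcome | exposed) = 1435/1642 = 0.87393
p₀ = P(outcome | unexposed) = 1465/4348 = 0.33694
Under exogeneity alone the bounds on PN are max{0,(p₁−p₀)/p₁} ≤ PN ≤ min{1,(1−p₀)/p₁}.
  lower = (p₁ − p₀)/p₁ = 0.537 / 0.87393 ≈ 0.6145
  upper = min{1, (1 − p₀)/p₁} = 0.66306 / 0.87393 ≈ 0.7587

0.614 ≤ PN ≤ 0.759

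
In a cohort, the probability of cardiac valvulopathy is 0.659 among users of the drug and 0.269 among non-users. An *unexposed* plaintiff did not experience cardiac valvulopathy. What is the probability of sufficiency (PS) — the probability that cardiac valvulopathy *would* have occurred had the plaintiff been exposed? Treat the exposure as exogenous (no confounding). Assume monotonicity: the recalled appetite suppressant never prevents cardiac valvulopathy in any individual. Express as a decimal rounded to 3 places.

PS ≈ 0.534

Let p₁ = 0.659, p₀ = 0.269.
Under exogeneity and monotonicity, PS = (p₁ − p₀) / (1 − p₀).
PS = (0.659 − 0.269) / (1 − 0.269) = 0.39 / 0.731 ≈ 0.5335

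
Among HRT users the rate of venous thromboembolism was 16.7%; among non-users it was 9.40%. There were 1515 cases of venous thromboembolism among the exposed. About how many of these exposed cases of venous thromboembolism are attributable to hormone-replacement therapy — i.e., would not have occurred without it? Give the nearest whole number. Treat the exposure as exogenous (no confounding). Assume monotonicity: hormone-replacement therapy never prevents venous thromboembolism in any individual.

p₁ = 0.167, p₀ = 0.094.
PN = (p₁ − p₀)/p₁ = (0.167 − 0.094) / 0.167 ≈ 0.43713.
Attributable cases ≈ PN × (exposed cases) = 0.43713 × 1515 ≈ 662.25.

about 662 cases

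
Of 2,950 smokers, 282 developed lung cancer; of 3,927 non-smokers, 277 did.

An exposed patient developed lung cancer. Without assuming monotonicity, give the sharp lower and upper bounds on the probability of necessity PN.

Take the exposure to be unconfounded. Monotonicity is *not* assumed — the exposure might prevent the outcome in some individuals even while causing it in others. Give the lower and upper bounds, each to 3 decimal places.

p₁ = P(outcome | exposed) = 282/2950 = 0.095593
p₀ = P(outcome | unexposed) = 277/3927 = 0.070537
Under exogeneity alone the bounds on PN are max{0,(p₁−p₀)/p₁} ≤ PN ≤ min{1,(1−p₀)/p₁}.
  lower = (p₁ − p₀)/p₁ = 0.025056 / 0.095593 ≈ 0.2621
  upper = min{1, (1 − p₀)/p₁} = 0.92946 / 0.095593 ≈ 9.7231 → capped at 1

0.262 ≤ PN ≤ 1.000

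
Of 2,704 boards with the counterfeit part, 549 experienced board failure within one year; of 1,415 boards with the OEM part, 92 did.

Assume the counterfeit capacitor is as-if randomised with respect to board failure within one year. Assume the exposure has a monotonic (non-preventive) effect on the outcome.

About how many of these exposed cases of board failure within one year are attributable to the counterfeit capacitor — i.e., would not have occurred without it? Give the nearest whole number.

p₁ = P(outcome | exposed) = 549/2704 = 0.20303
p₀ = P(outcome | unexposed) = 92/1415 = 0.065018
PN = (p₁ − p₀)/p₁ = (0.20303 − 0.065018) / 0.20303 ≈ 0.67977.
Attributable cases ≈ PN × (exposed cases) = 0.67977 × 549 ≈ 373.19.

about 373 cases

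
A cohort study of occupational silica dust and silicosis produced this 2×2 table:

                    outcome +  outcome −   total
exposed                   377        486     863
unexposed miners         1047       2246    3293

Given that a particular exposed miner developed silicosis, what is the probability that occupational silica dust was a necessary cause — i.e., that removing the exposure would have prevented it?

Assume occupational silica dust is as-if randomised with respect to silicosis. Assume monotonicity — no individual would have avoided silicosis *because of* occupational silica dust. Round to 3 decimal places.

PN ≈ 0.272

p₁ = P(outcome | exposed) = 377/863 = 0.43685
p₀ = P(outcome | unexposed) = 1047/3293 = 0.31795
Under exogeneity and monotonicity, PN = (p₁ − p₀) / p₁.
PN = (0.43685 − 0.31795) / 0.43685 = 0.1189 / 0.43685 ≈ 0.2722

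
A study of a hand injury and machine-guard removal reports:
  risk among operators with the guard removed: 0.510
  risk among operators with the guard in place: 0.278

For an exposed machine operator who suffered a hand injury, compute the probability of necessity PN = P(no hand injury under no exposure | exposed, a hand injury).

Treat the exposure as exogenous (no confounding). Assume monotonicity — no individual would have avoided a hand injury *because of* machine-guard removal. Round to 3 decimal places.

PN ≈ 0.455

Let p₁ = 0.51, p₀ = 0.278.
Under exogeneity and monotonicity, PN = (p₁ − p₀) / p₁.
PN = (0.51 − 0.278) / 0.51 = 0.232 / 0.51 ≈ 0.4549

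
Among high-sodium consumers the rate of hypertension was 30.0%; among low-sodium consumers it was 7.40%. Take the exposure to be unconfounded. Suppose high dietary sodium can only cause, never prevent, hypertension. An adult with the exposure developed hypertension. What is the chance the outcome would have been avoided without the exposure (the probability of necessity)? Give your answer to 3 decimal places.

p₁ = 0.3, p₀ = 0.074.
Under exogeneity and monotonicity, PN = (p₁ − p₀) / p₁.
PN = (0.3 − 0.074) / 0.3 = 0.226 / 0.3 ≈ 0.7533

PN ≈ 0.753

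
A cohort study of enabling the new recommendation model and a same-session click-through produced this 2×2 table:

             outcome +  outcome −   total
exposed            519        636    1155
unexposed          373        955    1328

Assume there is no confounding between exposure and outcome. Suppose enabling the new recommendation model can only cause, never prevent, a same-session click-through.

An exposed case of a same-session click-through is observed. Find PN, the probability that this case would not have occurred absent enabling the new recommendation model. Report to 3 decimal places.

p₁ = P(outcome | exposed) = 519/1155 = 0.44935
p₀ = P(outcome | unexposed) = 373/1328 = 0.28087
Under exogeneity and monotonicity, PN = (p₁ − p₀) / p₁.
PN = (0.44935 − 0.28087) / 0.44935 = 0.16848 / 0.44935 ≈ 0.3749

PN ≈ 0.375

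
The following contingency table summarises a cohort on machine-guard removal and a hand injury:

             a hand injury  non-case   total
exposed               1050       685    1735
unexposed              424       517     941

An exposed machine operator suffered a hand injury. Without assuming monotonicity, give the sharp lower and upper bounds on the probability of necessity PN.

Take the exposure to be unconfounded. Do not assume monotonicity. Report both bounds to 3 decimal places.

p₁ = P(outcome | exposed) = 1050/1735 = 0.60519
p₀ = P(outcome | unexposed) = 424/941 = 0.45058
Under exogeneity alone the bounds on PN are max{0,(p₁−p₀)/p₁} ≤ PN ≤ min{1,(1−p₀)/p₁}.
  lower = (p₁ − p₀)/p₁ = 0.1546 / 0.60519 ≈ 0.2555
  upper = min{1, (1 − p₀)/p₁} = 0.54942 / 0.60519 ≈ 0.9078

0.255 ≤ PN ≤ 0.908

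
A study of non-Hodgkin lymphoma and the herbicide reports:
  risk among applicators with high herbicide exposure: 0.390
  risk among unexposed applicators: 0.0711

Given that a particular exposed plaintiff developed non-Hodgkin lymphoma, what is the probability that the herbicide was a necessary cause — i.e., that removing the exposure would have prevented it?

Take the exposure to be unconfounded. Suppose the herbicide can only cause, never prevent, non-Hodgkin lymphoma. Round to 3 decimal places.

Let p₁ = 0.39, p₀ = 0.0711.
Under exogeneity and monotonicity, PN = (p₁ − p₀) / p₁.
PN = (0.39 − 0.0711) / 0.39 = 0.3189 / 0.39 ≈ 0.8177

PN ≈ 0.818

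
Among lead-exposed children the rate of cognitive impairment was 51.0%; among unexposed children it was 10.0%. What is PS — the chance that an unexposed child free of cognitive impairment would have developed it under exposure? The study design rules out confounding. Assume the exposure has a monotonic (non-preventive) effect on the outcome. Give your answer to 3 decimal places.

PS ≈ 0.456

p₁ = 0.51, p₀ = 0.1.
Under exogeneity and monotonicity, PS = (p₁ − p₀) / (1 − p₀).
PS = (0.51 − 0.1) / (1 − 0.1) = 0.41 / 0.9 ≈ 0.4556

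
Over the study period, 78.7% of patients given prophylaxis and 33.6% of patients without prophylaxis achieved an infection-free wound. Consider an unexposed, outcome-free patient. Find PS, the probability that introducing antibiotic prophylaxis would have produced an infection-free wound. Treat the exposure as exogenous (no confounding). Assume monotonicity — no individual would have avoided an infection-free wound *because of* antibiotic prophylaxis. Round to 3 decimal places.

PS ≈ 0.679

p₁ = 0.787, p₀ = 0.336.
Under exogeneity and monotonicity, PS = (p₁ − p₀) / (1 − p₀).
PS = (0.787 − 0.336) / (1 − 0.336) = 0.451 / 0.664 ≈ 0.6792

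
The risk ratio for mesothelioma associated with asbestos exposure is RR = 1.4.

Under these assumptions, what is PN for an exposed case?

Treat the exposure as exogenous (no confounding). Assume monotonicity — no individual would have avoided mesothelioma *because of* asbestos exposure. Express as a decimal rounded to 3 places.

PN ≈ 0.286

Under exogeneity and monotonicity, PN = (RR − 1) / RR = 1 − 1/RR.
PN = (1.4 − 1) / 1.4 = 0.4 / 1.4 ≈ 0.2857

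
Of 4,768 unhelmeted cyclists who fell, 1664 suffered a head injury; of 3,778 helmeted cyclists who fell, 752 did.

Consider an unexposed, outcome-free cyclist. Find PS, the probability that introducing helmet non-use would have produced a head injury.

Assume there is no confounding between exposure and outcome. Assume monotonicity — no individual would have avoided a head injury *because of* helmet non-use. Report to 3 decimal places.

PS ≈ 0.187

p₁ = P(outcome | exposed) = 1664/4768 = 0.34899
p₀ = P(outcome | unexposed) = 752/3778 = 0.19905
Under exogeneity and monotonicity, PS = (p₁ − p₀) / (1 − p₀).
PS = (0.34899 − 0.19905) / (1 − 0.19905) = 0.14995 / 0.80095 ≈ 0.1872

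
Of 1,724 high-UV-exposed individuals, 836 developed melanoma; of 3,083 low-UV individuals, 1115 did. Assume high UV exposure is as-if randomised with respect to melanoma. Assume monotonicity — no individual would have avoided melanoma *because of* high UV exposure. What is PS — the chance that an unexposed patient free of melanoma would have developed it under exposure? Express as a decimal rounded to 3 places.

PS ≈ 0.193

p₁ = P(outcome | exposed) = 836/1724 = 0.48492
p₀ = P(outcome | unexposed) = 1115/3083 = 0.36166
Under exogeneity and monotonicity, PS = (p₁ − p₀) / (1 − p₀).
PS = (0.48492 − 0.36166) / (1 − 0.36166) = 0.12326 / 0.63834 ≈ 0.1931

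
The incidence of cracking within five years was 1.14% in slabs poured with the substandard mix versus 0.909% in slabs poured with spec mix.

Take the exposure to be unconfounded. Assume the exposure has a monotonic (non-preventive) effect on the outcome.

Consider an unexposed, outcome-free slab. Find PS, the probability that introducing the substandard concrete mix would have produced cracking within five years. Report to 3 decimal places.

PS ≈ 0.002

p₁ = 0.0114, p₀ = 0.00909.
Under exogeneity and monotonicity, PS = (p₁ − p₀) / (1 − p₀).
PS = (0.0114 − 0.00909) / (1 − 0.00909) = 0.00231 / 0.99091 ≈ 0.0023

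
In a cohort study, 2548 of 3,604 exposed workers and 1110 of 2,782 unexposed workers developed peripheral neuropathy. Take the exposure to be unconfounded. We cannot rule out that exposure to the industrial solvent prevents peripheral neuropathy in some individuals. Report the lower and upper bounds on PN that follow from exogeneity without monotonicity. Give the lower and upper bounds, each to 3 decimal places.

0.436 ≤ PN ≤ 0.850

p₁ = P(outcome | exposed) = 2548/3604 = 0.70699
p₀ = P(outcome | unexposed) = 1110/2782 = 0.39899
Under exogeneity alone the bounds on PN are max{0,(p₁−p₀)/p₁} ≤ PN ≤ min{1,(1−p₀)/p₁}.
  lower = (p₁ − p₀)/p₁ = 0.308 / 0.70699 ≈ 0.4356
  upper = min{1, (1 − p₀)/p₁} = 0.60101 / 0.70699 ≈ 0.8501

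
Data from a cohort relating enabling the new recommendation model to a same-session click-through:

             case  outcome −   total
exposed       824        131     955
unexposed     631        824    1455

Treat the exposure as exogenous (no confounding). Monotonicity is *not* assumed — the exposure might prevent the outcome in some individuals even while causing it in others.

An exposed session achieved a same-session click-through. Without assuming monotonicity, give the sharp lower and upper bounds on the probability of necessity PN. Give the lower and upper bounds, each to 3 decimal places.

0.497 ≤ PN ≤ 0.656

p₁ = P(outcome | exposed) = 824/955 = 0.86283
p₀ = P(outcome | unexposed) = 631/1455 = 0.43368
Under exogeneity alone the bounds on PN are max{0,(p₁−p₀)/p₁} ≤ PN ≤ min{1,(1−p₀)/p₁}.
  lower = (p₁ − p₀)/p₁ = 0.42915 / 0.86283 ≈ 0.4974
  upper = min{1, (1 − p₀)/p₁} = 0.56632 / 0.86283 ≈ 0.6564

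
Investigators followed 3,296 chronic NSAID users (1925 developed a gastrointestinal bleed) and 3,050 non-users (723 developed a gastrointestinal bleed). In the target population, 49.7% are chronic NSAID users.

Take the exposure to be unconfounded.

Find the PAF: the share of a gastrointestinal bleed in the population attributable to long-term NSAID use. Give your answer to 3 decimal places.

PAF ≈ 0.421

p₁ = P(outcome | exposed) = 1925/3296 = 0.58404
p₀ = P(outcome | unexposed) = 723/3050 = 0.23705
Overall risk P(Y=1) = π·p₁ + (1−π)·p₀ = 0.497×0.58404 + 0.503×0.23705 = 0.4095.
Under exogeneity, PAF = [P(Y=1) − p₀] / P(Y=1).
PAF = (0.4095 − 0.23705) / 0.4095 ≈ 0.4211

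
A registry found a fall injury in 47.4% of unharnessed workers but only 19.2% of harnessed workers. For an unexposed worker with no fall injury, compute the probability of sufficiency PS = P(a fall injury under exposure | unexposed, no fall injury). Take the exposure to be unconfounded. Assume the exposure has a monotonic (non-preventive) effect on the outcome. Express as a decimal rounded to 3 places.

p₁ = 0.474, p₀ = 0.192.
Under exogeneity and monotonicity, PS = (p₁ − p₀) / (1 − p₀).
PS = (0.474 − 0.192) / (1 − 0.192) = 0.282 / 0.808 ≈ 0.3490

PS ≈ 0.349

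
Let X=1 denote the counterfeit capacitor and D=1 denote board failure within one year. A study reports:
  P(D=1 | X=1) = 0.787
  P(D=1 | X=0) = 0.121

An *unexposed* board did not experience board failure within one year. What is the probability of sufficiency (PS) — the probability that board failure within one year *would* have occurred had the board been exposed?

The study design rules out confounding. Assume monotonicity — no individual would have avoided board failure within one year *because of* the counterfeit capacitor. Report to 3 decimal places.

Let p₁ = 0.787, p₀ = 0.121.
Under exogeneity and monotonicity, PS = (p₁ − p₀) / (1 − p₀).
PS = (0.787 − 0.121) / (1 − 0.121) = 0.666 / 0.879 ≈ 0.7577

PS ≈ 0.758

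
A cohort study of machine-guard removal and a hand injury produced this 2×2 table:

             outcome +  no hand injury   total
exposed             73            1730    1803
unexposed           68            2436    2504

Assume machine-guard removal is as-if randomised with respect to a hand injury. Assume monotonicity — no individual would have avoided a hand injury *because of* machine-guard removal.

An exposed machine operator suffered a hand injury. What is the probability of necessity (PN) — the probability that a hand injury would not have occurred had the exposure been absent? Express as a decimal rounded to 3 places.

PN ≈ 0.329

p₁ = P(outcome | exposed) = 73/1803 = 0.040488
p₀ = P(outcome | unexposed) = 68/2504 = 0.027157
Under exogeneity and monotonicity, PN = (p₁ − p₀)/p₁.
PN = (0.040488 − 0.027157) / 0.040488 ≈ 0.3293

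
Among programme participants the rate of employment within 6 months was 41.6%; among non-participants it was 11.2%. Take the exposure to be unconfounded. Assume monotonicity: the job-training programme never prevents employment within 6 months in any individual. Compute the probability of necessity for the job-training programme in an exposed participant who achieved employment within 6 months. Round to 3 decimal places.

p₁ = 0.416, p₀ = 0.112.
Under exogeneity and monotonicity, PN = (p₁ − p₀) / p₁.
PN = (0.416 − 0.112) / 0.416 = 0.304 / 0.416 ≈ 0.7308

PN ≈ 0.731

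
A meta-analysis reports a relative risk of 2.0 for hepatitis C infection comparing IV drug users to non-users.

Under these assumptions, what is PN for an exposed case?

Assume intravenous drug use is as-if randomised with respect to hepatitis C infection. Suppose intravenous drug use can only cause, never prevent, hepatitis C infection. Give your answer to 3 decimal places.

PN ≈ 0.500

Under exogeneity and monotonicity, PN = (RR − 1) / RR = 1 − 1/RR.
PN = (2.0 − 1) / 2.0 = 1 / 2.0 ≈ 0.5000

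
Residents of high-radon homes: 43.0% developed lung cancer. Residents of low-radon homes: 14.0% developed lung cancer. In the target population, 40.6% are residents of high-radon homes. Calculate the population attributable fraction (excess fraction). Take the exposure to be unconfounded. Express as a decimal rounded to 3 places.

PAF ≈ 0.457

p₁ = 0.43, p₀ = 0.14.
Overall risk P(Y=1) = π·p₁ + (1−π)·p₀ = 0.406×0.43 + 0.594×0.14 = 0.25774.
Under exogeneity, PAF = [P(Y=1) − p₀] / P(Y=1).
PAF = (0.25774 − 0.14) / 0.25774 ≈ 0.4568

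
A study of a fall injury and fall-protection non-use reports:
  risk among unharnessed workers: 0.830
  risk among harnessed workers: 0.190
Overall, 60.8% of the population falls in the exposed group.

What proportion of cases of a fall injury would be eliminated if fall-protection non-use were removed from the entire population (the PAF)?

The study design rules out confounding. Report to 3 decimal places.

Let p₁ = 0.83, p₀ = 0.19.
Overall risk P(Y=1) = π·p₁ + (1−π)·p₀ = 0.608×0.83 + 0.392×0.19 = 0.57912.
Under exogeneity, PAF = [P(Y=1) − p₀] / P(Y=1).
PAF = (0.57912 − 0.19) / 0.57912 ≈ 0.6719

PAF ≈ 0.672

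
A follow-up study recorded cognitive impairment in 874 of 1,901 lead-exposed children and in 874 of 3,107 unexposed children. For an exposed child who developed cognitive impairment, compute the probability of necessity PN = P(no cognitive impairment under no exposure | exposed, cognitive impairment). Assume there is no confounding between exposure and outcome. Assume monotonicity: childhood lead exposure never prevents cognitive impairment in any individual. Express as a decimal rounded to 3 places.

p₁ = P(outcome | exposed) = 874/1901 = 0.45976
p₀ = P(outcome | unexposed) = 874/3107 = 0.2813
Under exogeneity and monotonicity, PN = (p₁ − p₀) / p₁.
PN = (0.45976 − 0.2813) / 0.45976 = 0.17846 / 0.45976 ≈ 0.3882

PN ≈ 0.388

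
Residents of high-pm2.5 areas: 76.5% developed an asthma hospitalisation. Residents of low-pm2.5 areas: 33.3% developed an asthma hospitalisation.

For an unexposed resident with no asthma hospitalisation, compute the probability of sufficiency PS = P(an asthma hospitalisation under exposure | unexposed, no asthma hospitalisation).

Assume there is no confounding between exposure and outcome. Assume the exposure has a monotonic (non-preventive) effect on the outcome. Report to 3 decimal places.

p₁ = 0.765, p₀ = 0.333.
Under exogeneity and monotonicity, PS = (p₁ − p₀) / (1 − p₀).
PS = (0.765 − 0.333) / (1 − 0.333) = 0.432 / 0.667 ≈ 0.6477

PS ≈ 0.648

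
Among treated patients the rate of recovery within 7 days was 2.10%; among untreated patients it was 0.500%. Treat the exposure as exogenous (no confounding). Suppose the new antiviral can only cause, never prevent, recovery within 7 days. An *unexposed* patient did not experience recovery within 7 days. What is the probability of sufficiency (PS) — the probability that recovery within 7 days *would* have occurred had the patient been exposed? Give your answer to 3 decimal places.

PS ≈ 0.016

p₁ = 0.021, p₀ = 0.005.
Under exogeneity and monotonicity, PS = (p₁ − p₀) / (1 − p₀).
PS = (0.021 − 0.005) / (1 − 0.005) = 0.016 / 0.995 ≈ 0.0161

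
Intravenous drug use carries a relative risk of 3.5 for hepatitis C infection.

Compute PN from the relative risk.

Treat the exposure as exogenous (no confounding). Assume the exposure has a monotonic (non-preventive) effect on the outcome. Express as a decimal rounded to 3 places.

PN ≈ 0.714

Under exogeneity and monotonicity, PN = (RR − 1) / RR = 1 − 1/RR.
PN = (3.5 − 1) / 3.5 = 2.5 / 3.5 ≈ 0.7143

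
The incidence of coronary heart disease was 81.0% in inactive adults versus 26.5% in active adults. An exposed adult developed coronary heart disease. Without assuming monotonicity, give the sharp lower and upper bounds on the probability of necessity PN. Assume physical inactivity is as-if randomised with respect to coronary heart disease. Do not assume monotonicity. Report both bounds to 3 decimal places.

p₁ = 0.81, p₀ = 0.265.
Under exogeneity alone the bounds on PN are max{0,(p₁−p₀)/p₁} ≤ PN ≤ min{1,(1−p₀)/p₁}.
  lower = (p₁ − p₀)/p₁ = 0.545 / 0.81 ≈ 0.6728
  upper = min{1, (1 − p₀)/p₁} = 0.735 / 0.81 ≈ 0.9074

0.673 ≤ PN ≤ 0.907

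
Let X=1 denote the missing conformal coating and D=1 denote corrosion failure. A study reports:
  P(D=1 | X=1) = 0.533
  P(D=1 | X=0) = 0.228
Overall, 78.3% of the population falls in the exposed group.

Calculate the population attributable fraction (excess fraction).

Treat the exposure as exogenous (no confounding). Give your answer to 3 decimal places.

PAF ≈ 0.512

Let p₁ = 0.533, p₀ = 0.228.
Overall risk P(Y=1) = π·p₁ + (1−π)·p₀ = 0.783×0.533 + 0.217×0.228 = 0.46681.
Under exogeneity, PAF = [P(Y=1) − p₀] / P(Y=1).
PAF = (0.46681 − 0.228) / 0.46681 ≈ 0.5116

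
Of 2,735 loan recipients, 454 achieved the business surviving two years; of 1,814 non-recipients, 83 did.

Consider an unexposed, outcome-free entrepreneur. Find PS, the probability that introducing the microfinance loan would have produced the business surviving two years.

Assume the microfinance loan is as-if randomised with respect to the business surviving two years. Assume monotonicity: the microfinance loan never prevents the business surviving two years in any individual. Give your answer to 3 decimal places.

PS ≈ 0.126

p₁ = P(outcome | exposed) = 454/2735 = 0.166
p₀ = P(outcome | unexposed) = 83/1814 = 0.045755
Under exogeneity and monotonicity, PS = (p₁ − p₀) / (1 − p₀).
PS = (0.166 − 0.045755) / (1 − 0.045755) = 0.12024 / 0.95424 ≈ 0.1260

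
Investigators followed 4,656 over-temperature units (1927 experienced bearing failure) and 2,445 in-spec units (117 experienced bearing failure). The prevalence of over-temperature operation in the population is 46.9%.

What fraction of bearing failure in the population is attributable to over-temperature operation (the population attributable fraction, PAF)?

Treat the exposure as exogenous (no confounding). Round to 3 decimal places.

p₁ = P(outcome | exposed) = 1927/4656 = 0.41387
p₀ = P(outcome | unexposed) = 117/2445 = 0.047853
Overall risk P(Y=1) = π·p₁ + (1−π)·p₀ = 0.469×0.41387 + 0.531×0.047853 = 0.21952.
Under exogeneity, PAF = [P(Y=1) − p₀] / P(Y=1).
PAF = (0.21952 − 0.047853) / 0.21952 ≈ 0.7820

PAF ≈ 0.782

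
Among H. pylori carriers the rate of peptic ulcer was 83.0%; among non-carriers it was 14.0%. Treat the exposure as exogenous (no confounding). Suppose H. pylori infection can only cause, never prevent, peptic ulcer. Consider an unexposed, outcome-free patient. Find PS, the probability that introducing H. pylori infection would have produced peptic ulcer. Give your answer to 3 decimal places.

PS ≈ 0.802

p₁ = 0.83, p₀ = 0.14.
Under exogeneity and monotonicity, PS = (p₁ − p₀) / (1 − p₀).
PS = (0.83 − 0.14) / (1 − 0.14) = 0.69 / 0.86 ≈ 0.8023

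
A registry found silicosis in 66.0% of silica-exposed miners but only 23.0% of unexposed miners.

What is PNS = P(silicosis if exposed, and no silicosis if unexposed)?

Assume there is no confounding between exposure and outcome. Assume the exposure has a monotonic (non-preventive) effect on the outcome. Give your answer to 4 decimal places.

p₁ = 0.66, p₀ = 0.23.
Under exogeneity and monotonicity, PNS = p₁ − p₀.
PNS = 0.66 − 0.23 = 0.43

PNS ≈ 0.4300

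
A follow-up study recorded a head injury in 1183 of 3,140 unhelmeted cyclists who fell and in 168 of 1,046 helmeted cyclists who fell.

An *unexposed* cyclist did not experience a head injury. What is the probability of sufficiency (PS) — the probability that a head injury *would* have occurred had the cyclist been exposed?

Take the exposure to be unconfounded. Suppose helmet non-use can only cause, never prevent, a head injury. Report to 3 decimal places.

PS ≈ 0.257

p₁ = P(outcome | exposed) = 1183/3140 = 0.37675
p₀ = P(outcome | unexposed) = 168/1046 = 0.16061
Under exogeneity and monotonicity, PS = (p₁ − p₀) / (1 − p₀).
PS = (0.37675 − 0.16061) / (1 − 0.16061) = 0.21614 / 0.83939 ≈ 0.2575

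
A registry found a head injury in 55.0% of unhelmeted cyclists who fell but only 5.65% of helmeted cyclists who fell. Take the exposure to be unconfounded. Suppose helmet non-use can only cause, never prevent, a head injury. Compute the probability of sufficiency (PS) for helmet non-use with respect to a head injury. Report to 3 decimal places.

PS ≈ 0.523

p₁ = 0.55, p₀ = 0.0565.
Under exogeneity and monotonicity, PS = (p₁ − p₀) / (1 − p₀).
PS = (0.55 − 0.0565) / (1 − 0.0565) = 0.4935 / 0.9435 ≈ 0.5231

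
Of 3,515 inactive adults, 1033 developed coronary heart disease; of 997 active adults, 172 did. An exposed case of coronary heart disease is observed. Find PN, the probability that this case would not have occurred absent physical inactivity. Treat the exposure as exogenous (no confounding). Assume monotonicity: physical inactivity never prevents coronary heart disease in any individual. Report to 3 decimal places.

PN ≈ 0.413

p₁ = P(outcome | exposed) = 1033/3515 = 0.29388
p₀ = P(outcome | unexposed) = 172/997 = 0.17252
Under exogeneity and monotonicity, PN = (p₁ − p₀) / p₁.
PN = (0.29388 − 0.17252) / 0.29388 = 0.12137 / 0.29388 ≈ 0.4130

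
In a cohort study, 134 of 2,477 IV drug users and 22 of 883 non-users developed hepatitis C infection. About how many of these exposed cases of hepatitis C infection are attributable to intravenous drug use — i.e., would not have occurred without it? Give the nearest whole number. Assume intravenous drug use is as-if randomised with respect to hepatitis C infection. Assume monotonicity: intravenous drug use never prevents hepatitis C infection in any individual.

about 72 cases

p₁ = P(outcome | exposed) = 134/2477 = 0.054098
p₀ = P(outcome | unexposed) = 22/883 = 0.024915
PN = (p₁ − p₀)/p₁ = (0.054098 − 0.024915) / 0.054098 ≈ 0.53944.
Attributable cases ≈ PN × (exposed cases) = 0.53944 × 134 ≈ 72.29.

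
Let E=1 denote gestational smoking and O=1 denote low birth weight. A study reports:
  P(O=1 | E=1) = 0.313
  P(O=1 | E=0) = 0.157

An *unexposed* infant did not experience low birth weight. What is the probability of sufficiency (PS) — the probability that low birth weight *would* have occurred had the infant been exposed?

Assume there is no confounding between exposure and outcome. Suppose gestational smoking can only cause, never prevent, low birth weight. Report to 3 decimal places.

Let p₁ = 0.313, p₀ = 0.157.
Under exogeneity and monotonicity, PS = (p₁ − p₀) / (1 − p₀).
PS = (0.313 − 0.157) / (1 − 0.157) = 0.156 / 0.843 ≈ 0.1851

PS ≈ 0.185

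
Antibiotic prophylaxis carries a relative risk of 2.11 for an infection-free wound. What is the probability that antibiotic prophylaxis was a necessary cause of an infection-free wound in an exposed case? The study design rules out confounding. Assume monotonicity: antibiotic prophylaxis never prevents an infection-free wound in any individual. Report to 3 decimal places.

Under exogeneity and monotonicity, PN = (RR − 1) / RR = 1 − 1/RR.
PN = (2.11 − 1) / 2.11 = 1.11 / 2.11 ≈ 0.5261

PN ≈ 0.526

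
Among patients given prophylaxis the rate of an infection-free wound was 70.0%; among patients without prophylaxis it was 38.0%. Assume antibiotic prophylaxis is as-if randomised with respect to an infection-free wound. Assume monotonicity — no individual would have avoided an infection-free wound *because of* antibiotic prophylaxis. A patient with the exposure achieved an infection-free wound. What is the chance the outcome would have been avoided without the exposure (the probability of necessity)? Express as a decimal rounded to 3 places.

p₁ = 0.7, p₀ = 0.38.
Under exogeneity and monotonicity, PN = (p₁ − p₀) / p₁.
PN = (0.7 − 0.38) / 0.7 = 0.32 / 0.7 ≈ 0.4571

PN ≈ 0.457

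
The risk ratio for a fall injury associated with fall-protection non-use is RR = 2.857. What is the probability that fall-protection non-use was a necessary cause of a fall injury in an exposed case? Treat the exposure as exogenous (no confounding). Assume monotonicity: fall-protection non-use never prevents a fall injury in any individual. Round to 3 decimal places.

Under exogeneity and monotonicity, PN = (RR − 1) / RR = 1 − 1/RR.
PN = (2.857 − 1) / 2.857 = 1.857 / 2.857 ≈ 0.6500

PN ≈ 0.650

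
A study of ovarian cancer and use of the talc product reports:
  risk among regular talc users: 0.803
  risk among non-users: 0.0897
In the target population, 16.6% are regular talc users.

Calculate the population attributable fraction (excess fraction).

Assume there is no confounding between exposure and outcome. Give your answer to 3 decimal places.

PAF ≈ 0.569

Let p₁ = 0.803, p₀ = 0.0897.
Overall risk P(Y=1) = π·p₁ + (1−π)·p₀ = 0.166×0.803 + 0.834×0.0897 = 0.20811.
Under exogeneity, PAF = [P(Y=1) − p₀] / P(Y=1).
PAF = (0.20811 − 0.0897) / 0.20811 ≈ 0.5690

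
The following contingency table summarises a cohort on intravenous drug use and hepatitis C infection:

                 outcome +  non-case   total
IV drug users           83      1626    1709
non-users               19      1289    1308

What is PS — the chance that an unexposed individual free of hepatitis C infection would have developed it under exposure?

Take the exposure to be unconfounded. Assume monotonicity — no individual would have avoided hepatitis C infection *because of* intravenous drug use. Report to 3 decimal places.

PS ≈ 0.035

p₁ = P(outcome | exposed) = 83/1709 = 0.048566
p₀ = P(outcome | unexposed) = 19/1308 = 0.014526
Under exogeneity and monotonicity, PS = (p₁ − p₀)/(1 − p₀).
PS = (0.048566 − 0.014526) / 0.98547 ≈ 0.0345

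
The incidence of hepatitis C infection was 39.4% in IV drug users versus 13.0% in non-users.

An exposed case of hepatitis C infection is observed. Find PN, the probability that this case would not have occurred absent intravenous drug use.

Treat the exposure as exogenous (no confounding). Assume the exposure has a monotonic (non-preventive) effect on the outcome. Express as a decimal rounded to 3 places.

PN ≈ 0.670

p₁ = 0.394, p₀ = 0.13.
Under exogeneity and monotonicity, PN = (p₁ − p₀) / p₁.
PN = (0.394 − 0.13) / 0.394 = 0.264 / 0.394 ≈ 0.6701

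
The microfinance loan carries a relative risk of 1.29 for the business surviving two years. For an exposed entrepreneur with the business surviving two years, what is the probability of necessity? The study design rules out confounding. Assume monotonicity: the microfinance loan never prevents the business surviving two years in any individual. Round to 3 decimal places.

PN ≈ 0.225

Under exogeneity and monotonicity, PN = (RR − 1) / RR = 1 − 1/RR.
PN = (1.29 − 1) / 1.29 = 0.29 / 1.29 ≈ 0.2248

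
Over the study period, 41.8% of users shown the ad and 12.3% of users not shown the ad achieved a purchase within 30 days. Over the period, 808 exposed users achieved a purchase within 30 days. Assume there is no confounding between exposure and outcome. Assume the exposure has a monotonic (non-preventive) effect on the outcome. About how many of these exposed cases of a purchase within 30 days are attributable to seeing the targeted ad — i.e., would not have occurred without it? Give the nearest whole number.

about 570 cases

p₁ = 0.418, p₀ = 0.123.
PN = (p₁ − p₀)/p₁ = (0.418 − 0.123) / 0.418 ≈ 0.70574.
Attributable cases ≈ PN × (exposed cases) = 0.70574 × 808 ≈ 570.24.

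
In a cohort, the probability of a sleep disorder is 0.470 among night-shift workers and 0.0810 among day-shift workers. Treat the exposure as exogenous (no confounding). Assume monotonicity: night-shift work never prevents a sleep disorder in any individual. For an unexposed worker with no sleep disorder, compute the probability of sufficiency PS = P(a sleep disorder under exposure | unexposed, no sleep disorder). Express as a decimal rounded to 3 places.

Let p₁ = 0.47, p₀ = 0.081.
Under exogeneity and monotonicity, PS = (p₁ − p₀) / (1 − p₀).
PS = (0.47 − 0.081) / (1 − 0.081) = 0.389 / 0.919 ≈ 0.4233

PS ≈ 0.423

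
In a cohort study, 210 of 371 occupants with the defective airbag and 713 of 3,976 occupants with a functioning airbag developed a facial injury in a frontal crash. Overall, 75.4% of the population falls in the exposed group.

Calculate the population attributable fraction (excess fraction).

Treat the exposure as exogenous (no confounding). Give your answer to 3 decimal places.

PAF ≈ 0.619

p₁ = P(outcome | exposed) = 210/371 = 0.56604
p₀ = P(outcome | unexposed) = 713/3976 = 0.17933
Overall risk P(Y=1) = π·p₁ + (1−π)·p₀ = 0.754×0.56604 + 0.246×0.17933 = 0.47091.
Under exogeneity, PAF = [P(Y=1) − p₀] / P(Y=1).
PAF = (0.47091 − 0.17933) / 0.47091 ≈ 0.6192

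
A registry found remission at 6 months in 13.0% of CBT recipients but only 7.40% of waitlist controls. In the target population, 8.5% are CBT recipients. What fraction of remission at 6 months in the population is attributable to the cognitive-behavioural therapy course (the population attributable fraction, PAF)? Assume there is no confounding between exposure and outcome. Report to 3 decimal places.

p₁ = 0.13, p₀ = 0.074.
Overall risk P(Y=1) = π·p₁ + (1−π)·p₀ = 0.085×0.13 + 0.915×0.074 = 0.07876.
Under exogeneity, PAF = [P(Y=1) − p₀] / P(Y=1).
PAF = (0.07876 − 0.074) / 0.07876 ≈ 0.0604

PAF ≈ 0.060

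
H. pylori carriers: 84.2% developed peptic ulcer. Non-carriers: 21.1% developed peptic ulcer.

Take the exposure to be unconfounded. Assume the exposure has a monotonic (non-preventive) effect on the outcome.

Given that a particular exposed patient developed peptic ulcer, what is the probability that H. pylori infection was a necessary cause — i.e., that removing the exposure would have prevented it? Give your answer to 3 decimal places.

p₁ = 0.842, p₀ = 0.211.
Under exogeneity and monotonicity, PN = (p₁ − p₀) / p₁.
PN = (0.842 − 0.211) / 0.842 = 0.631 / 0.842 ≈ 0.7494

PN ≈ 0.749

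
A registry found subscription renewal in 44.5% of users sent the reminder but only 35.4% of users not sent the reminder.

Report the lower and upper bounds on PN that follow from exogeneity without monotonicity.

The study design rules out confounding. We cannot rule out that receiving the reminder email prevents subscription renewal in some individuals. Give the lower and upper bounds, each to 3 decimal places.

p₁ = 0.445, p₀ = 0.354.
Under exogeneity alone the bounds on PN are max{0,(p₁−p₀)/p₁} ≤ PN ≤ min{1,(1−p₀)/p₁}.
  lower = (p₁ − p₀)/p₁ = 0.091 / 0.445 ≈ 0.2045
  upper = min{1, (1 − p₀)/p₁} = 0.646 / 0.445 ≈ 1.4517 → capped at 1

0.204 ≤ PN ≤ 1.000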